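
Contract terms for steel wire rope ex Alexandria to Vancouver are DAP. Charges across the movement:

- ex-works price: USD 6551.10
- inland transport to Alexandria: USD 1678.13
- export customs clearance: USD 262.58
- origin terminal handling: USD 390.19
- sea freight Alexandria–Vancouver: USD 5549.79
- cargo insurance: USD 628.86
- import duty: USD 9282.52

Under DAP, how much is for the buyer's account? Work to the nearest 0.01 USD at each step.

DAP: the seller bears all costs to the named destination except import duty and clearance.
Seller's account: goods 6551.10 + inland to port 1678.13 + export clearance 262.58 + origin terminal 390.19 + freight 5549.79 + insurance 628.86 = 15060.65
Buyer's account: duty 9282.52 = 9282.52

Buyer's account: USD 9282.52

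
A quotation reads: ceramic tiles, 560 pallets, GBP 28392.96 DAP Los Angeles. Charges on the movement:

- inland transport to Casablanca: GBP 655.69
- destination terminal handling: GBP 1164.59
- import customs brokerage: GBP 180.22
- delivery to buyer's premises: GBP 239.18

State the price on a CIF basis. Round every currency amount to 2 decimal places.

CIF price: GBP 26989.19

Not relevant to the conversion: inland to port — on the seller under both DAP and CIF; already in the DAP price and stays in the CIF price. brokerage — on the buyer under both terms; not part of either seller's price.
From DAP to CIF, the seller no longer bears: destination terminal, delivery.
CIF price = 28392.96 − 1164.59 − 239.18 = 26989.19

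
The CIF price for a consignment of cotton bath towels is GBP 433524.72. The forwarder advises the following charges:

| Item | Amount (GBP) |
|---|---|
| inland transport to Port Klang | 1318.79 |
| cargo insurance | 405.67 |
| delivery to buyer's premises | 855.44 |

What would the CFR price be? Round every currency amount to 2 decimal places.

CFR price: GBP 433119.05

Not relevant to the conversion: inland to port — on the seller under both CIF and CFR; already in the CIF price and stays in the CFR price. delivery — on the buyer under both terms; not part of either seller's price.
From CIF to CFR, the seller no longer bears: insurance.
CFR price = 433524.72 − 405.67 = 433119.05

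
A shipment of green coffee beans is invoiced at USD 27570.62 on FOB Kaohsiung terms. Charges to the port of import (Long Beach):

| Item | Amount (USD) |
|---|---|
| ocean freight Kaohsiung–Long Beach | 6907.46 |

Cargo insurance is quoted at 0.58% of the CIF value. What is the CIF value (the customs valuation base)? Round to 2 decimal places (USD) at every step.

Let C be the CIF value. C = FOB price + freight + 0.58% × C
C − 0.58% × C = 27570.62 + 6907.46
0.9942 × C = 34478.08
C = 34478.08 / 0.9942 = 34679.22
Insurance premium = 0.58% × 34679.22 = 201.14

CIF value: USD 34679.22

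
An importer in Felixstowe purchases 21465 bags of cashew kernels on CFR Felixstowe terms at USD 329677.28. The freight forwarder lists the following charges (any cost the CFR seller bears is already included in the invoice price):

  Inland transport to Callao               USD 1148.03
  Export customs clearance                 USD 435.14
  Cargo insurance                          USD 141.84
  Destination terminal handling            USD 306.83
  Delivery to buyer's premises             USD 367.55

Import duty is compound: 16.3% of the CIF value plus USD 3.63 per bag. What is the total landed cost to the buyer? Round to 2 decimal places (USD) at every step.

Total landed cost: USD 462171.97

CFR: the seller pays costs through ocean freight to the destination port, but not insurance.
Already in the invoice (seller's account under CFR): inland to port, export clearance — exclude.
CIF value = CFR price + insurance = 329677.28 + 141.84 = 329819.12
Ad valorem component: 329819.12 × 16.3% = 53760.52
Specific component: 21465 × 3.63 = 77917.95
Import duty = 53760.52 + 77917.95 = 131678.47
Buyer bears: insurance 141.84 + destination terminal 306.83 + delivery 367.55 + duty 131678.47 = 132494.69
Landed cost = invoice 329677.28 + 132494.69 = 462171.97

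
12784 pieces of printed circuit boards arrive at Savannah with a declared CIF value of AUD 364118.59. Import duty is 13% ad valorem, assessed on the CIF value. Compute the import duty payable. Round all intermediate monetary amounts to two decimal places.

Import duty: AUD 47335.42

Import duty = 364118.59 × 13% = 47335.42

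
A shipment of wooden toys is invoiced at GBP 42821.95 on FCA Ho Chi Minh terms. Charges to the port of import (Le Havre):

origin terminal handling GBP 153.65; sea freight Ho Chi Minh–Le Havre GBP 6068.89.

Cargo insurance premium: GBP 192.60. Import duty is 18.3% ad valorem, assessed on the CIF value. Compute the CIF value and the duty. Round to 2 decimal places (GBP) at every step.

CIF = FCA price + pre-shipment costs + freight + insurance
CIF = 42821.95 + 153.65 + 6068.89 + 192.60 = 49237.09
Import duty = 49237.09 × 18.3% = 9010.39

CIF value: GBP 49237.09; import duty: GBP 9010.39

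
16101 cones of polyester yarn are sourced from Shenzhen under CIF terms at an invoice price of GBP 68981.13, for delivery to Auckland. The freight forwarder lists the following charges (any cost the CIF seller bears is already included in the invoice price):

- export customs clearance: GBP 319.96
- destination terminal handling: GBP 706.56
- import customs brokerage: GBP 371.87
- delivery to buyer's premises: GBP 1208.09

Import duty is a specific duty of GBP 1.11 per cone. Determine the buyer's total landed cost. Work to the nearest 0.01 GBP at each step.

CIF: the seller pays costs through ocean freight and marine insurance to the destination port.
Already in the invoice (seller's account under CIF): export clearance — exclude.
The CIF price already equals the CIF value: 68981.13
Import duty = 16101 × 1.11 = 17872.11
Buyer bears: destination terminal 706.56 + brokerage 371.87 + delivery 1208.09 + duty 17872.11 = 20158.63
Landed cost = invoice 68981.13 + 20158.63 = 89139.76

Total landed cost: GBP 89139.76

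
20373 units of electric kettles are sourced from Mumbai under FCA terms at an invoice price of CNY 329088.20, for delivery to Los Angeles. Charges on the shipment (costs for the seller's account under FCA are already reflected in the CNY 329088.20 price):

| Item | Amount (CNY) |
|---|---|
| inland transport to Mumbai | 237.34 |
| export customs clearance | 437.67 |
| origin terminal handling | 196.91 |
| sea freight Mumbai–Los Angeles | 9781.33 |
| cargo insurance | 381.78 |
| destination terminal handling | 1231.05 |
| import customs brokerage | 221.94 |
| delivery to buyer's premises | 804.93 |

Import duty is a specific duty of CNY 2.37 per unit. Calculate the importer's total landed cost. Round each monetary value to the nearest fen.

Total landed cost: CNY 389990.15

FCA: the seller delivers export-cleared goods to the carrier; the buyer bears costs from that point.
Already in the invoice (seller's account under FCA): inland to port, export clearance — exclude.
CIF value = FCA price + origin terminal + freight + insurance = 329088.20 + 196.91 + 9781.33 + 381.78 = 339448.22
Import duty = 20373 × 2.37 = 48284.01
Buyer bears: origin terminal 196.91 + freight 9781.33 + insurance 381.78 + destination terminal 1231.05 + brokerage 221.94 + delivery 804.93 + duty 48284.01 = 60901.95
Landed cost = invoice 329088.20 + 60901.95 = 389990.15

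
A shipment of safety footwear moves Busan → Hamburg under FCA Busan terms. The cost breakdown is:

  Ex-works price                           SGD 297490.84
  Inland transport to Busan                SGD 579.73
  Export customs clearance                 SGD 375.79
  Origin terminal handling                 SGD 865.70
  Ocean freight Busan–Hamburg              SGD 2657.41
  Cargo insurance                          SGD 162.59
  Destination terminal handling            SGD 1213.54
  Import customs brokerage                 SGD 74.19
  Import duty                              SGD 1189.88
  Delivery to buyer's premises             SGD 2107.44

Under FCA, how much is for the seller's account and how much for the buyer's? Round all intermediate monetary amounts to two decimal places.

Seller: SGD 298446.36; buyer: SGD 8270.75

FCA: the seller delivers export-cleared goods to the carrier; the buyer bears costs from that point.
Seller's account: goods 297490.84 + inland to port 579.73 + export clearance 375.79 = 298446.36
Buyer's account: origin terminal 865.70 + freight 2657.41 + insurance 162.59 + destination terminal 1213.54 + brokerage 74.19 + duty 1189.88 + delivery 2107.44 = 8270.75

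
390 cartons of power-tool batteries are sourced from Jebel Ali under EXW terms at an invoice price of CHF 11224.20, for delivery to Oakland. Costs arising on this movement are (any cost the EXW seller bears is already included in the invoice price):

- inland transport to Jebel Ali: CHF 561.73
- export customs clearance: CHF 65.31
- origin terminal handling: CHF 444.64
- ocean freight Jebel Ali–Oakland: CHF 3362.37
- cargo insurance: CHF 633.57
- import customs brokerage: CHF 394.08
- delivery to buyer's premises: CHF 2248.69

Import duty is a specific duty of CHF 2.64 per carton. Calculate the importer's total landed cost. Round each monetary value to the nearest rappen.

EXW: the seller makes goods available at their premises; the buyer bears all onward costs.
CIF value = EXW price + inland to port + export clearance + origin terminal + freight + insurance = 11224.20 + 561.73 + 65.31 + 444.64 + 3362.37 + 633.57 = 16291.82
Import duty = 390 × 2.64 = 1029.60
Buyer bears: inland to port 561.73 + export clearance 65.31 + origin terminal 444.64 + freight 3362.37 + insurance 633.57 + brokerage 394.08 + delivery 2248.69 + duty 1029.60 = 8739.99
Landed cost = invoice 11224.20 + 8739.99 = 19964.19

Total landed cost: CHF 19964.19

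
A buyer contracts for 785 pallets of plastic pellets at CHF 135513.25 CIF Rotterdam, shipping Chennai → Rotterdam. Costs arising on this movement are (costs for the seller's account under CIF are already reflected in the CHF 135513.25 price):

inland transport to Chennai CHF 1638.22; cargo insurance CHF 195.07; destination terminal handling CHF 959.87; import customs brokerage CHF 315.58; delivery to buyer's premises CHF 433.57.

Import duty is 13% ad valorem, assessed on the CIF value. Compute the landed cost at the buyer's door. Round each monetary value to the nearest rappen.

CIF: the seller pays costs through ocean freight and marine insurance to the destination port.
Already in the invoice (seller's account under CIF): inland to port, insurance — exclude.
The CIF price already equals the CIF value: 135513.25
Import duty = 135513.25 × 13% = 17616.72
Buyer bears: destination terminal 959.87 + brokerage 315.58 + delivery 433.57 + duty 17616.72 = 19325.74
Landed cost = invoice 135513.25 + 19325.74 = 154838.99

Total landed cost: CHF 154838.99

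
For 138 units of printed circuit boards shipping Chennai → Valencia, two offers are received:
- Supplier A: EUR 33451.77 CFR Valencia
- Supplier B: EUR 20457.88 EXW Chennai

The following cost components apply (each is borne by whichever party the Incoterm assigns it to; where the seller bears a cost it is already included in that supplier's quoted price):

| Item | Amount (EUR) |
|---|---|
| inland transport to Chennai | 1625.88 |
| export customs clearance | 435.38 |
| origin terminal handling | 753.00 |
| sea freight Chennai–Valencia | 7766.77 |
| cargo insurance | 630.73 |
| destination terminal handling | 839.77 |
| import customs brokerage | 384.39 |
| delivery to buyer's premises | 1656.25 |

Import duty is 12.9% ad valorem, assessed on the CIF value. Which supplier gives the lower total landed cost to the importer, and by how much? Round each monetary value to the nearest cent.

Supplier A (CFR):
CIF value = CFR price + insurance = 33451.77 + 630.73 = 34082.50
Import duty = 34082.50 × 12.9% = 4396.64
Buyer bears (A): 630.73 + 839.77 + 384.39 + 1656.25 = 3511.14
Landed cost (A) = invoice 33451.77 + 3511.14 + duty 4396.64 = 41359.55
Supplier B (EXW):
CIF value = EXW price + inland to port + export clearance + origin terminal + freight + insurance = 20457.88 + 1625.88 + 435.38 + 753.00 + 7766.77 + 630.73 = 31669.64
Import duty = 31669.64 × 12.9% = 4085.38
Buyer bears (B): 1625.88 + 435.38 + 753.00 + 7766.77 + 630.73 + 839.77 + 384.39 + 1656.25 = 14092.17
Landed cost (B) = invoice 20457.88 + 14092.17 + duty 4085.38 = 38635.43
Difference = |41359.55 − 38635.43| = 2724.12

Supplier B is cheaper by EUR 2724.12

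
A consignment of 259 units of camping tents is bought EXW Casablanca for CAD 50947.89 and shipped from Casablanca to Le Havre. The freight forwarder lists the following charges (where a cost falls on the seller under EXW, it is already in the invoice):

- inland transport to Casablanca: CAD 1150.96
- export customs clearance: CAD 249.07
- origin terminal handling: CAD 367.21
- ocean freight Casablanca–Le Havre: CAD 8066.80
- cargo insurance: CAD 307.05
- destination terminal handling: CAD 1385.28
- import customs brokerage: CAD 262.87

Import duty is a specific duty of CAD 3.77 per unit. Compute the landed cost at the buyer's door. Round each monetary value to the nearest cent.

Total landed cost: CAD 63713.56

EXW: the seller makes goods available at their premises; the buyer bears all onward costs.
CIF value = EXW price + inland to port + export clearance + origin terminal + freight + insurance = 50947.89 + 1150.96 + 249.07 + 367.21 + 8066.80 + 307.05 = 61088.98
Import duty = 259 × 3.77 = 976.43
Buyer bears: inland to port 1150.96 + export clearance 249.07 + origin terminal 367.21 + freight 8066.80 + insurance 307.05 + destination terminal 1385.28 + brokerage 262.87 + duty 976.43 = 12765.67
Landed cost = invoice 50947.89 + 12765.67 = 63713.56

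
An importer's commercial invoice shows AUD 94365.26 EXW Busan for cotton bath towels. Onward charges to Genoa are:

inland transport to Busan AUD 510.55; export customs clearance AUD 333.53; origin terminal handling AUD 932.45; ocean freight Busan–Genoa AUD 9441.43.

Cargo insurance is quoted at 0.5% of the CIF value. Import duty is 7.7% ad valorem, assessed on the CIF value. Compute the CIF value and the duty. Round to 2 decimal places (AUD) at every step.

CIF value: AUD 106113.79; import duty: AUD 8170.76

Let C be the CIF value. C = EXW price + pre-shipment costs + freight + 0.5% × C
C − 0.5% × C = 94365.26 + 510.55 + 333.53 + 932.45 + 9441.43
0.995 × C = 105583.22
C = 105583.22 / 0.995 = 106113.79
Insurance premium = 0.5% × 106113.79 = 530.57
Import duty = 106113.79 × 7.7% = 8170.76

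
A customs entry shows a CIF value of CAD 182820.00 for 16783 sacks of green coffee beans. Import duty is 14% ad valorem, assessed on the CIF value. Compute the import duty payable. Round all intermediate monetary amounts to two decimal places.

Import duty: CAD 25594.80

Import duty = 182820.00 × 14% = 25594.80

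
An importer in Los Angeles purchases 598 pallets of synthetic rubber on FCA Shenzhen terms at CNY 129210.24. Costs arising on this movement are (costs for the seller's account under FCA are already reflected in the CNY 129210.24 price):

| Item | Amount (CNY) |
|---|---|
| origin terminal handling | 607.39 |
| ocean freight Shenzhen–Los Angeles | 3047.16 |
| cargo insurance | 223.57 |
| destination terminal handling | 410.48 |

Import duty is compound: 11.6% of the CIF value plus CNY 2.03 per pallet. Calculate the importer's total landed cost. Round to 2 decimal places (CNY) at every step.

FCA: the seller delivers export-cleared goods to the carrier; the buyer bears costs from that point.
CIF value = FCA price + origin terminal + freight + insurance = 129210.24 + 607.39 + 3047.16 + 223.57 = 133088.36
Ad valorem component: 133088.36 × 11.6% = 15438.25
Specific component: 598 × 2.03 = 1213.94
Import duty = 15438.25 + 1213.94 = 16652.19
Buyer bears: origin terminal 607.39 + freight 3047.16 + insurance 223.57 + destination terminal 410.48 + duty 16652.19 = 20940.79
Landed cost = invoice 129210.24 + 20940.79 = 150151.03

Total landed cost: CNY 150151.03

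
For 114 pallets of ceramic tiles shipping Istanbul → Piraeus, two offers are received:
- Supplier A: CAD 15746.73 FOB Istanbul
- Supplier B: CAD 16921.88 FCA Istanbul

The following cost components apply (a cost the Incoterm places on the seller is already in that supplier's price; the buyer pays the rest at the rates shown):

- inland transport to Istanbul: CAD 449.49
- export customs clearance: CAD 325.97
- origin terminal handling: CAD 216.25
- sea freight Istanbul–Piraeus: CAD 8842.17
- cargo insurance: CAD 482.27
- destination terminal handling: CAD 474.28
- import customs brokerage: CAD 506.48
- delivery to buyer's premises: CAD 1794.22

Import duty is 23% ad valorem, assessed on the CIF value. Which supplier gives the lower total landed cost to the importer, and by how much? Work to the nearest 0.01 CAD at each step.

Supplier A (FOB):
CIF value = FOB price + freight + insurance = 15746.73 + 8842.17 + 482.27 = 25071.17
Import duty = 25071.17 × 23% = 5766.37
Buyer bears (A): 8842.17 + 482.27 + 474.28 + 506.48 + 1794.22 = 12099.42
Landed cost (A) = invoice 15746.73 + 12099.42 + duty 5766.37 = 33612.52
Supplier B (FCA):
CIF value = FCA price + origin terminal + freight + insurance = 16921.88 + 216.25 + 8842.17 + 482.27 = 26462.57
Import duty = 26462.57 × 23% = 6086.39
Buyer bears (B): 216.25 + 8842.17 + 482.27 + 474.28 + 506.48 + 1794.22 = 12315.67
Landed cost (B) = invoice 16921.88 + 12315.67 + duty 6086.39 = 35323.94
Difference = |33612.52 − 35323.94| = 1711.42

Supplier A is cheaper by CAD 1711.42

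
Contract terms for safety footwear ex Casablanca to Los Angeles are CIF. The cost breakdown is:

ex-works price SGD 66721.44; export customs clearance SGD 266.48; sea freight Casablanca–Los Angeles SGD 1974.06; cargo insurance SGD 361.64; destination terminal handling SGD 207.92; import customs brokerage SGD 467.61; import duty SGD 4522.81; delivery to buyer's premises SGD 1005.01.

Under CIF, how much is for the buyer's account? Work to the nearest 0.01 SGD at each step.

CIF: the seller pays costs through ocean freight and marine insurance to the destination port.
Seller's account: goods 66721.44 + export clearance 266.48 + freight 1974.06 + insurance 361.64 = 69323.62
Buyer's account: destination terminal 207.92 + brokerage 467.61 + duty 4522.81 + delivery 1005.01 = 6203.35

Buyer's account: SGD 6203.35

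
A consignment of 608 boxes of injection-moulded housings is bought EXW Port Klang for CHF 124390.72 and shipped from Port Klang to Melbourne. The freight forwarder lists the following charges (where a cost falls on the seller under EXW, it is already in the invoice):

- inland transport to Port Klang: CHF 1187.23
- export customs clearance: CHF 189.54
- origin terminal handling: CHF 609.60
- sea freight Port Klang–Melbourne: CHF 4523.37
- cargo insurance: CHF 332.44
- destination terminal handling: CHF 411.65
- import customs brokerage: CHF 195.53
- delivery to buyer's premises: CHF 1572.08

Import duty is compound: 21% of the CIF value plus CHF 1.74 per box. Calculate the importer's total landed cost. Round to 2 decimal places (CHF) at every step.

Total landed cost: CHF 162028.99

EXW: the seller makes goods available at their premises; the buyer bears all onward costs.
CIF value = EXW price + inland to port + export clearance + origin terminal + freight + insurance = 124390.72 + 1187.23 + 189.54 + 609.60 + 4523.37 + 332.44 = 131232.90
Ad valorem component: 131232.90 × 21% = 27558.91
Specific component: 608 × 1.74 = 1057.92
Import duty = 27558.91 + 1057.92 = 28616.83
Buyer bears: inland to port 1187.23 + export clearance 189.54 + origin terminal 609.60 + freight 4523.37 + insurance 332.44 + destination terminal 411.65 + brokerage 195.53 + delivery 1572.08 + duty 28616.83 = 37638.27
Landed cost = invoice 124390.72 + 37638.27 = 162028.99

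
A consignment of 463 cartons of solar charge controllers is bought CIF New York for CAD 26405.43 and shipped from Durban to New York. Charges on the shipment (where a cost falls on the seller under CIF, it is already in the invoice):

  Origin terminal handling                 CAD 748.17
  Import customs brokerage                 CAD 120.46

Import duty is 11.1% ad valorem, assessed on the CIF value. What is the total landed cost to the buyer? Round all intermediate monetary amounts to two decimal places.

Total landed cost: CAD 29456.89

CIF: the seller pays costs through ocean freight and marine insurance to the destination port.
Already in the invoice (seller's account under CIF): origin terminal — exclude.
The CIF price already equals the CIF value: 26405.43
Import duty = 26405.43 × 11.1% = 2931.00
Buyer bears: brokerage 120.46 + duty 2931.00 = 3051.46
Landed cost = invoice 26405.43 + 3051.46 = 29456.89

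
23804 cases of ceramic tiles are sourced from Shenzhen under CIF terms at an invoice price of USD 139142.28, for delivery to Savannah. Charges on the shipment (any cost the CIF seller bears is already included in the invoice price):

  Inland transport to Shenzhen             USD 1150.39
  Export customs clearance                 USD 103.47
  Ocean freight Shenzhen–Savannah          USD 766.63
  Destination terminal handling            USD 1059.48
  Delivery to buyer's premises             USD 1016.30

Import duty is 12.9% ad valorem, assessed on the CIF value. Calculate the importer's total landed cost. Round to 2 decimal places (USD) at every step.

Total landed cost: USD 159167.41

CIF: the seller pays costs through ocean freight and marine insurance to the destination port.
Already in the invoice (seller's account under CIF): inland to port, export clearance, freight — exclude.
The CIF price already equals the CIF value: 139142.28
Import duty = 139142.28 × 12.9% = 17949.35
Buyer bears: destination terminal 1059.48 + delivery 1016.30 + duty 17949.35 = 20025.13
Landed cost = invoice 139142.28 + 20025.13 = 159167.41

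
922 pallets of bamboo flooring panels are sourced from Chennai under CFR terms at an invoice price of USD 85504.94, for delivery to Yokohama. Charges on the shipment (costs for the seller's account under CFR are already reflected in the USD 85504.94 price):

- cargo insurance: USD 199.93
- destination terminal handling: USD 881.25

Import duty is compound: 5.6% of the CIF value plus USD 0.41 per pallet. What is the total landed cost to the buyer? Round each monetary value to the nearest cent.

Total landed cost: USD 91763.61

CFR: the seller pays costs through ocean freight to the destination port, but not insurance.
CIF value = CFR price + insurance = 85504.94 + 199.93 = 85704.87
Ad valorem component: 85704.87 × 5.6% = 4799.47
Specific component: 922 × 0.41 = 378.02
Import duty = 4799.47 + 378.02 = 5177.49
Buyer bears: insurance 199.93 + destination terminal 881.25 + duty 5177.49 = 6258.67
Landed cost = invoice 85504.94 + 6258.67 = 91763.61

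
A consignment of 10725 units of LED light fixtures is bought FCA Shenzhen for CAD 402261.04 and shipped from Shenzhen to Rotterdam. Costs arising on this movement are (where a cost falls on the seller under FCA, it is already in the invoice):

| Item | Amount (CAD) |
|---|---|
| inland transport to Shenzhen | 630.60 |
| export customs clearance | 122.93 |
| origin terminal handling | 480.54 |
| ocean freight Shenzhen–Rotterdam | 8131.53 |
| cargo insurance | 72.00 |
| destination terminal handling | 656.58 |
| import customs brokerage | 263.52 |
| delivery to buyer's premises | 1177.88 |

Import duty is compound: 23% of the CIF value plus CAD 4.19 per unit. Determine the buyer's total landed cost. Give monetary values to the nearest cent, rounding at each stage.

FCA: the seller delivers export-cleared goods to the carrier; the buyer bears costs from that point.
Already in the invoice (seller's account under FCA): inland to port, export clearance — exclude.
CIF value = FCA price + origin terminal + freight + insurance = 402261.04 + 480.54 + 8131.53 + 72.00 = 410945.11
Ad valorem component: 410945.11 × 23% = 94517.38
Specific component: 10725 × 4.19 = 44937.75
Import duty = 94517.38 + 44937.75 = 139455.13
Buyer bears: origin terminal 480.54 + freight 8131.53 + insurance 72.00 + destination terminal 656.58 + brokerage 263.52 + delivery 1177.88 + duty 139455.13 = 150237.18
Landed cost = invoice 402261.04 + 150237.18 = 552498.22

Total landed cost: CAD 552498.22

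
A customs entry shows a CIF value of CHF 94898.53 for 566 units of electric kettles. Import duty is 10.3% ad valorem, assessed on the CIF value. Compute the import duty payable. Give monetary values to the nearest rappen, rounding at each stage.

Import duty: CHF 9774.55

Import duty = 94898.53 × 10.3% = 9774.55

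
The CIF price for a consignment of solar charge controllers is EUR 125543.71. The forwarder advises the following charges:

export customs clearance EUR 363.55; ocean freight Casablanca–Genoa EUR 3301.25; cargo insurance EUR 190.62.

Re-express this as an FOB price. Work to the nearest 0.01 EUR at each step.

Not relevant to the conversion: export clearance — on the seller under both CIF and FOB; already in the CIF price and stays in the FOB price.
From CIF to FOB, the seller no longer bears: freight, insurance.
FOB price = 125543.71 − 3301.25 − 190.62 = 122051.84

FOB price: EUR 122051.84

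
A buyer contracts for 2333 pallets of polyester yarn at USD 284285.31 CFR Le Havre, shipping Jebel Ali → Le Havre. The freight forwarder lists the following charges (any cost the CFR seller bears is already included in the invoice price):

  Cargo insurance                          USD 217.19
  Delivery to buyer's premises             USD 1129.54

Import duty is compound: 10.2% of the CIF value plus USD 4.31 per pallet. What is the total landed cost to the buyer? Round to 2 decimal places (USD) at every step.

CFR: the seller pays costs through ocean freight to the destination port, but not insurance.
CIF value = CFR price + insurance = 284285.31 + 217.19 = 284502.50
Ad valorem component: 284502.50 × 10.2% = 29019.26
Specific component: 2333 × 4.31 = 10055.23
Import duty = 29019.26 + 10055.23 = 39074.49
Buyer bears: insurance 217.19 + delivery 1129.54 + duty 39074.49 = 40421.22
Landed cost = invoice 284285.31 + 40421.22 = 324706.53

Total landed cost: USD 324706.53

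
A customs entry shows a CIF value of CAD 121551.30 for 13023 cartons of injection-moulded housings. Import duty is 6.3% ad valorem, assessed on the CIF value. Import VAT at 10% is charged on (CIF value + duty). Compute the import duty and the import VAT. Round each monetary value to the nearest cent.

Import duty: CAD 7657.73; import VAT: CAD 12920.90

Import duty = 121551.30 × 6.3% = 7657.73
VAT base = CIF + duty = 121551.30 + 7657.73 = 129209.03
Import VAT = 129209.03 × 10% = 12920.90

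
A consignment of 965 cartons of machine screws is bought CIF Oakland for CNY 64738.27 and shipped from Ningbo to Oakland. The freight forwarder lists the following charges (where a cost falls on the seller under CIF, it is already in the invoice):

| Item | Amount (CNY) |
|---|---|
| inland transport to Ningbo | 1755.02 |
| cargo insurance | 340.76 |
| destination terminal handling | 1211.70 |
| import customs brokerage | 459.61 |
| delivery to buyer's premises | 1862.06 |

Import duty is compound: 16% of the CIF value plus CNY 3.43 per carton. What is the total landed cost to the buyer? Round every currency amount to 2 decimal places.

Total landed cost: CNY 81939.71

CIF: the seller pays costs through ocean freight and marine insurance to the destination port.
Already in the invoice (seller's account under CIF): inland to port, insurance — exclude.
The CIF price already equals the CIF value: 64738.27
Ad valorem component: 64738.27 × 16% = 10358.12
Specific component: 965 × 3.43 = 3309.95
Import duty = 10358.12 + 3309.95 = 13668.07
Buyer bears: destination terminal 1211.70 + brokerage 459.61 + delivery 1862.06 + duty 13668.07 = 17201.44
Landed cost = invoice 64738.27 + 17201.44 = 81939.71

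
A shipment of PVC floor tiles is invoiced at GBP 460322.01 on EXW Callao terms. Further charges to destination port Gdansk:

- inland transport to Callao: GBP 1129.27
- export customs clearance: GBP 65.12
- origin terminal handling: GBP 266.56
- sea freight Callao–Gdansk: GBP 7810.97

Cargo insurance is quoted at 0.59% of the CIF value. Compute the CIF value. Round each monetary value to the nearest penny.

Let C be the CIF value. C = EXW price + pre-shipment costs + freight + 0.59% × C
C − 0.59% × C = 460322.01 + 1129.27 + 65.12 + 266.56 + 7810.97
0.9941 × C = 469593.93
C = 469593.93 / 0.9941 = 472380.98
Insurance premium = 0.59% × 472380.98 = 2787.05

CIF value: GBP 472380.98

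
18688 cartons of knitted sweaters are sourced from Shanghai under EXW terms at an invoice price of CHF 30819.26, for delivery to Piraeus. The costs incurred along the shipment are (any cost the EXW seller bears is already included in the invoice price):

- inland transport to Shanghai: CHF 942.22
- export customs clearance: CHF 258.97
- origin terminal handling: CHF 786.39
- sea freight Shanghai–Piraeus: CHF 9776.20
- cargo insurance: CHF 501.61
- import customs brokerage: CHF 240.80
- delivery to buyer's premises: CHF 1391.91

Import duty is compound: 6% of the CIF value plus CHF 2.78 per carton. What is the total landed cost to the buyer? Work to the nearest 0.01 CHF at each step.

EXW: the seller makes goods available at their premises; the buyer bears all onward costs.
CIF value = EXW price + inland to port + export clearance + origin terminal + freight + insurance = 30819.26 + 942.22 + 258.97 + 786.39 + 9776.20 + 501.61 = 43084.65
Ad valorem component: 43084.65 × 6% = 2585.08
Specific component: 18688 × 2.78 = 51952.64
Import duty = 2585.08 + 51952.64 = 54537.72
Buyer bears: inland to port 942.22 + export clearance 258.97 + origin terminal 786.39 + freight 9776.20 + insurance 501.61 + brokerage 240.80 + delivery 1391.91 + duty 54537.72 = 68435.82
Landed cost = invoice 30819.26 + 68435.82 = 99255.08

Total landed cost: CHF 99255.08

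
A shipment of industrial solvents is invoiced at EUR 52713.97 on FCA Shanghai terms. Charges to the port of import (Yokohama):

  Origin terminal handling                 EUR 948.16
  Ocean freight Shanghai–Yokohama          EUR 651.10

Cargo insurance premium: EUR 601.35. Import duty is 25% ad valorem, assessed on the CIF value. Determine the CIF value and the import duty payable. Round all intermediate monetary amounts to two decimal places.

CIF = FCA price + pre-shipment costs + freight + insurance
CIF = 52713.97 + 948.16 + 651.10 + 601.35 = 54914.58
Import duty = 54914.58 × 25% = 13728.65

CIF value: EUR 54914.58; import duty: EUR 13728.65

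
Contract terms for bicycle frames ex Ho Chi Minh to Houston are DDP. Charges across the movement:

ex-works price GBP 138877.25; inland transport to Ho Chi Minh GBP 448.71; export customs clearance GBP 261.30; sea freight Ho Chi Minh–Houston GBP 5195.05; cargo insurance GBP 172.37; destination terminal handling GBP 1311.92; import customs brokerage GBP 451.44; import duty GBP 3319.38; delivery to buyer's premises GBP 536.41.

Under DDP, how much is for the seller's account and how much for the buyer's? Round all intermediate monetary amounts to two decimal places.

Seller: GBP 150573.83; buyer: GBP 0.00

DDP: the seller bears all costs including import duty.
Seller's account: goods 138877.25 + inland to port 448.71 + export clearance 261.30 + freight 5195.05 + insurance 172.37 + destination terminal 1311.92 + brokerage 451.44 + duty 3319.38 + delivery 536.41 = 150573.83
Buyer's account: 0.00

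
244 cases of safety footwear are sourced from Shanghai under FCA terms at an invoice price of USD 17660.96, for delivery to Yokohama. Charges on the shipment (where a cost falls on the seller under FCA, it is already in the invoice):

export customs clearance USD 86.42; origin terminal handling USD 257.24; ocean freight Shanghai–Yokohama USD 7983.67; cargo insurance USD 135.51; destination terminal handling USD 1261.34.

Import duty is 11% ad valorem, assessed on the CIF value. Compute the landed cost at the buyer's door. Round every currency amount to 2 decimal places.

FCA: the seller delivers export-cleared goods to the carrier; the buyer bears costs from that point.
Already in the invoice (seller's account under FCA): export clearance — exclude.
CIF value = FCA price + origin terminal + freight + insurance = 17660.96 + 257.24 + 7983.67 + 135.51 = 26037.38
Import duty = 26037.38 × 11% = 2864.11
Buyer bears: origin terminal 257.24 + freight 7983.67 + insurance 135.51 + destination terminal 1261.34 + duty 2864.11 = 12501.87
Landed cost = invoice 17660.96 + 12501.87 = 30162.83

Total landed cost: USD 30162.83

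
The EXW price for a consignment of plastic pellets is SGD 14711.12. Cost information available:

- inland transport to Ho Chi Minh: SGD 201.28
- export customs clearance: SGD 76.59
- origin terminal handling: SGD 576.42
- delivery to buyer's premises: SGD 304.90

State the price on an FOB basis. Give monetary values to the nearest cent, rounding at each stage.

FOB price: SGD 15565.41

Not relevant to the conversion: delivery — on the buyer under both terms; not part of either seller's price.
From EXW to FOB, the seller additionally bears: inland to port, export clearance, origin terminal.
FOB price = 14711.12 + 201.28 + 76.59 + 576.42 = 15565.41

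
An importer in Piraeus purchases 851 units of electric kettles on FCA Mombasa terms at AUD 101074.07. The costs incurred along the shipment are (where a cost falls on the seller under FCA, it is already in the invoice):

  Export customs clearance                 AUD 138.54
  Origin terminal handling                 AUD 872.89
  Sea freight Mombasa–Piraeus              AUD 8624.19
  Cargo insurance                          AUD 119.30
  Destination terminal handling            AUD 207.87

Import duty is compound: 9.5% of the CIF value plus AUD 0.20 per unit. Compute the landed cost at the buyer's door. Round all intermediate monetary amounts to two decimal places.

Total landed cost: AUD 121584.11

FCA: the seller delivers export-cleared goods to the carrier; the buyer bears costs from that point.
Already in the invoice (seller's account under FCA): export clearance — exclude.
CIF value = FCA price + origin terminal + freight + insurance = 101074.07 + 872.89 + 8624.19 + 119.30 = 110690.45
Ad valorem component: 110690.45 × 9.5% = 10515.59
Specific component: 851 × 0.20 = 170.20
Import duty = 10515.59 + 170.20 = 10685.79
Buyer bears: origin terminal 872.89 + freight 8624.19 + insurance 119.30 + destination terminal 207.87 + duty 10685.79 = 20510.04
Landed cost = invoice 101074.07 + 20510.04 = 121584.11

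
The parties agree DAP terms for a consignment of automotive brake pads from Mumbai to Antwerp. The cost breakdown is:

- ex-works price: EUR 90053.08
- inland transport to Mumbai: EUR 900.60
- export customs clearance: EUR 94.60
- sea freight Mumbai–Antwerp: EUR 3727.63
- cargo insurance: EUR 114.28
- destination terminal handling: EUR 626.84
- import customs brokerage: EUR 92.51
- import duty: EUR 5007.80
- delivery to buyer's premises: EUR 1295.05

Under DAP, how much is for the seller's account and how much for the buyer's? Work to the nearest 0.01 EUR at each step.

DAP: the seller bears all costs to the named destination except import duty and clearance.
Seller's account: goods 90053.08 + inland to port 900.60 + export clearance 94.60 + freight 3727.63 + insurance 114.28 + destination terminal 626.84 + delivery 1295.05 = 96812.08
Buyer's account: brokerage 92.51 + duty 5007.80 = 5100.31

Seller: EUR 96812.08; buyer: EUR 5100.31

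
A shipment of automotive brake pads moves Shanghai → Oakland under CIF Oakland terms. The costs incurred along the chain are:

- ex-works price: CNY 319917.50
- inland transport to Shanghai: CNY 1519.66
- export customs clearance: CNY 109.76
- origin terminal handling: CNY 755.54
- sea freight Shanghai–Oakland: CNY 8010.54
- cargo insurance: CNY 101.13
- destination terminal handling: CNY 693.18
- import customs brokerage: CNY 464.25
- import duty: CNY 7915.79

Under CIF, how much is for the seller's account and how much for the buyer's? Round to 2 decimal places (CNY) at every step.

Seller: CNY 330414.13; buyer: CNY 9073.22

CIF: the seller pays costs through ocean freight and marine insurance to the destination port.
Seller's account: goods 319917.50 + inland to port 1519.66 + export clearance 109.76 + origin terminal 755.54 + freight 8010.54 + insurance 101.13 = 330414.13
Buyer's account: destination terminal 693.18 + brokerage 464.25 + duty 7915.79 = 9073.22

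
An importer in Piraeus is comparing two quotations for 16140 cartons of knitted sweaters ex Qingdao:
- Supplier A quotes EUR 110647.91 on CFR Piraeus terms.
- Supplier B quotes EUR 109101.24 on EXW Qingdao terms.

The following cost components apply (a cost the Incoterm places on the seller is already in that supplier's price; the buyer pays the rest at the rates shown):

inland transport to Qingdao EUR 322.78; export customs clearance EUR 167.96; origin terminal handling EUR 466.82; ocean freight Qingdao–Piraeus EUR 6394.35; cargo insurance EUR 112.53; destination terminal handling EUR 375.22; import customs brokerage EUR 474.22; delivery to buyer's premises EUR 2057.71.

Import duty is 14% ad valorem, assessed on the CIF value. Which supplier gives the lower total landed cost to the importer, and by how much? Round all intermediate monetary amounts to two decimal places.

Supplier A is cheaper by EUR 6617.98

Supplier A (CFR):
CIF value = CFR price + insurance = 110647.91 + 112.53 = 110760.44
Import duty = 110760.44 × 14% = 15506.46
Buyer bears (A): 112.53 + 375.22 + 474.22 + 2057.71 = 3019.68
Landed cost (A) = invoice 110647.91 + 3019.68 + duty 15506.46 = 129174.05
Supplier B (EXW):
CIF value = EXW price + inland to port + export clearance + origin terminal + freight + insurance = 109101.24 + 322.78 + 167.96 + 466.82 + 6394.35 + 112.53 = 116565.68
Import duty = 116565.68 × 14% = 16319.20
Buyer bears (B): 322.78 + 167.96 + 466.82 + 6394.35 + 112.53 + 375.22 + 474.22 + 2057.71 = 10371.59
Landed cost (B) = invoice 109101.24 + 10371.59 + duty 16319.20 = 135792.03
Difference = |129174.05 − 135792.03| = 6617.98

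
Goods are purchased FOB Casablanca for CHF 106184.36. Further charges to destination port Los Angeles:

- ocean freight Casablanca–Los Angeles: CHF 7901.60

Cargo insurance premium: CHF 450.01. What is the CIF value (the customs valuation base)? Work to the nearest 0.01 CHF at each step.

CIF = FOB price + freight + insurance
CIF = 106184.36 + 7901.60 + 450.01 = 114535.97

CIF value: CHF 114535.97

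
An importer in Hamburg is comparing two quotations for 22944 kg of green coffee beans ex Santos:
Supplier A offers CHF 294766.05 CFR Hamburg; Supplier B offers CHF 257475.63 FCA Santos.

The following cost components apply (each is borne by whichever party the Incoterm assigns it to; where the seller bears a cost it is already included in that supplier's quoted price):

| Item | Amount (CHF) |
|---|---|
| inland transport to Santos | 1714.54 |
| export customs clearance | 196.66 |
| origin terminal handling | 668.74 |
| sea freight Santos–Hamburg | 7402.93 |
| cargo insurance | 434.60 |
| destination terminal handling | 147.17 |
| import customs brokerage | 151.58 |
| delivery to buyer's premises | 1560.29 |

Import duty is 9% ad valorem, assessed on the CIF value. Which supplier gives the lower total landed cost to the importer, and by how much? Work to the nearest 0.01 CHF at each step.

Supplier A (CFR):
CIF value = CFR price + insurance = 294766.05 + 434.60 = 295200.65
Import duty = 295200.65 × 9% = 26568.06
Buyer bears (A): 434.60 + 147.17 + 151.58 + 1560.29 = 2293.64
Landed cost (A) = invoice 294766.05 + 2293.64 + duty 26568.06 = 323627.75
Supplier B (FCA):
CIF value = FCA price + origin terminal + freight + insurance = 257475.63 + 668.74 + 7402.93 + 434.60 = 265981.90
Import duty = 265981.90 × 9% = 23938.37
Buyer bears (B): 668.74 + 7402.93 + 434.60 + 147.17 + 151.58 + 1560.29 = 10365.31
Landed cost (B) = invoice 257475.63 + 10365.31 + duty 23938.37 = 291779.31
Difference = |323627.75 − 291779.31| = 31848.44

Supplier B is cheaper by CHF 31848.44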